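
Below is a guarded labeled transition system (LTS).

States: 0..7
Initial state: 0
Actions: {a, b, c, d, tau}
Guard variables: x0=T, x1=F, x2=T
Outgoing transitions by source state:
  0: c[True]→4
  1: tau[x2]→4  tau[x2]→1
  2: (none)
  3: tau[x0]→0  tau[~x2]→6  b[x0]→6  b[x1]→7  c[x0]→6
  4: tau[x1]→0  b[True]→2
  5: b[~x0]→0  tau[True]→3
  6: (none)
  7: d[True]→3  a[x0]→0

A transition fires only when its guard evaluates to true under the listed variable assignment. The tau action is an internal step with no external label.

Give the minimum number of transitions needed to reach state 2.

Answer: 2

Analysis:
Layered search for 2:
  L0 = {0}
  L1 = {4}
  L2 = {2}
depth(2)=2, e.g. c·b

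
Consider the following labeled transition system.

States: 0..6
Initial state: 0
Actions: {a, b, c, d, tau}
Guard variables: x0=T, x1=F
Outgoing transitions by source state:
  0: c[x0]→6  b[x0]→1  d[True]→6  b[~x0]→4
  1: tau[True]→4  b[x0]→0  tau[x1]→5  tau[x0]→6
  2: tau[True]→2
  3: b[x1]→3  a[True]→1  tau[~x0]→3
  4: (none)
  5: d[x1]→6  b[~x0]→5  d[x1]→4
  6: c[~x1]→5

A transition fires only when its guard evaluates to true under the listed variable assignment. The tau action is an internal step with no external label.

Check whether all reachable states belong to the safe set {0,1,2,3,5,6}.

Answer: INVARIANT VIOLATED at state 4

Working:
Allowed set {0,1,2,3,5,6}
Reachable = {0,1,4,5,6}
  0: ✓
  1: ✓
  4: ✗ unsafe
  5: ✓
  6: ✓
witness against invariant: b·tau → 4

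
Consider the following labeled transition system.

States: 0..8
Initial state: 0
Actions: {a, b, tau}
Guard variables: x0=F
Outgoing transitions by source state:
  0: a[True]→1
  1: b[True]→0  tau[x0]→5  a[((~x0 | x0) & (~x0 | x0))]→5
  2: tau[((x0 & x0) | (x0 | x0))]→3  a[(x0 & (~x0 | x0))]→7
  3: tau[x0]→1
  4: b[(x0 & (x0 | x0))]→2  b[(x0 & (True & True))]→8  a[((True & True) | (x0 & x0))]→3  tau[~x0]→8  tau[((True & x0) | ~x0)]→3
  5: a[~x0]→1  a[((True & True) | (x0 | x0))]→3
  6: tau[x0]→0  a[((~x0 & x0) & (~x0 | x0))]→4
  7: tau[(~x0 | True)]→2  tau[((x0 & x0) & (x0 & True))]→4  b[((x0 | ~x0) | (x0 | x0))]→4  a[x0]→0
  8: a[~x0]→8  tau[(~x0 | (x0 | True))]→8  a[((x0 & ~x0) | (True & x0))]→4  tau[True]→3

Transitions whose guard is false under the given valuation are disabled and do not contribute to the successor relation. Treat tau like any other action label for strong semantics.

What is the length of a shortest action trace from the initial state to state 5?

Answer: 2

Analysis:
BFS to 5:
  L0 = {0}
  L1 = {1}
  L2 = {5}
5 enters at depth 2; path a·a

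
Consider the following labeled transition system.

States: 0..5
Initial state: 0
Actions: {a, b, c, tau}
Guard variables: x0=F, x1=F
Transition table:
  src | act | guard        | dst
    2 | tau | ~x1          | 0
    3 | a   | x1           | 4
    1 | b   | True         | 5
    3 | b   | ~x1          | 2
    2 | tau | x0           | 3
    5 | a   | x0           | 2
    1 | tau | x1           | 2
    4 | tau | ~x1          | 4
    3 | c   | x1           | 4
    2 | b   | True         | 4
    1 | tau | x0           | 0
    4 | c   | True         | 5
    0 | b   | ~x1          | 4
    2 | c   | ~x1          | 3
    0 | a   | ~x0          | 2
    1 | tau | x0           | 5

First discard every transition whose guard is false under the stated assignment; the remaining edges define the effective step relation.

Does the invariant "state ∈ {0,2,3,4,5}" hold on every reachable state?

Inv-set: {0,2,3,4,5}
Reach set: {0,2,3,4,5}
  0: ok
  2: ok
  3: ok
  4: ok
  5: ok

Answer: INVARIANT HOLDS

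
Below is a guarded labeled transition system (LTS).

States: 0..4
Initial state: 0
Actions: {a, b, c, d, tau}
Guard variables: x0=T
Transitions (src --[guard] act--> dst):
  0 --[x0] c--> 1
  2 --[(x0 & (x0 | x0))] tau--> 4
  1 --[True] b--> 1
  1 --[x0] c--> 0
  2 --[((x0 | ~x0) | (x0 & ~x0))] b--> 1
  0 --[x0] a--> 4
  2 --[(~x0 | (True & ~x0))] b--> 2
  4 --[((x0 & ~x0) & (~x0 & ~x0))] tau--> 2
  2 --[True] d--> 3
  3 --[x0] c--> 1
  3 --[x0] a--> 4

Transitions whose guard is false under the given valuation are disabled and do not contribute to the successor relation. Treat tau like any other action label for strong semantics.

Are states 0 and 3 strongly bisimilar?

Answer: BISIMILAR

Working:
Refine partition for ~:
  π0 = {{0,1,2,3,4}}
  π1 = {{0,3},{1},{2},{4}}
Fixed point at round 2; 4 class(es).
[0]={0,3}  [3]={0,3}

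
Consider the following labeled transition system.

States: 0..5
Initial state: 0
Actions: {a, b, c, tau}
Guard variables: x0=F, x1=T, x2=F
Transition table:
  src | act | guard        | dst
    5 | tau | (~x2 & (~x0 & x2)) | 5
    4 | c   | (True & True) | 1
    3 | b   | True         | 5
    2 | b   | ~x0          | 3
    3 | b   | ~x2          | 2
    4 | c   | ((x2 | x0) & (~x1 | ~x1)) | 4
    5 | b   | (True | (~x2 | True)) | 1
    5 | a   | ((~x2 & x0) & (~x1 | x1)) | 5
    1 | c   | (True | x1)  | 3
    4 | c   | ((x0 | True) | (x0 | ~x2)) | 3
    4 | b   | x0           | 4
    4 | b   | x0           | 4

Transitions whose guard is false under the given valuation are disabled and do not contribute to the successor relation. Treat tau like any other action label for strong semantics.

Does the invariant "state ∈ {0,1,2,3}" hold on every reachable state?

Answer: INVARIANT HOLDS

Analysis:
Inv-set: {0,1,2,3}
R = {0}
  0: safe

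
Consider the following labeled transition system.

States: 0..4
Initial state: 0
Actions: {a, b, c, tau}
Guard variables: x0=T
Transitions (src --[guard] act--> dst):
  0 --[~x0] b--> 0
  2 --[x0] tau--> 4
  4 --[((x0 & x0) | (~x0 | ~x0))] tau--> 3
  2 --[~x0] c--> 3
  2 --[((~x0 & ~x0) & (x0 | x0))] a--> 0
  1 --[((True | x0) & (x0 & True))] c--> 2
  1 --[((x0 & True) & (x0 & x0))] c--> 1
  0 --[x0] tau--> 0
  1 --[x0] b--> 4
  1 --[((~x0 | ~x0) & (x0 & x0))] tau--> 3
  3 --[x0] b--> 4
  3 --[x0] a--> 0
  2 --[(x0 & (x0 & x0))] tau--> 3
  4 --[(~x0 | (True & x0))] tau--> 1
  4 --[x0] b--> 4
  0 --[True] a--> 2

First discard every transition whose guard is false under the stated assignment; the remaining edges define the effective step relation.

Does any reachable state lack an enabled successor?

Answer: DEADLOCK-FREE

Analysis:
Reach set: {0,1,2,3,4}
  0: a→2  tau→0  [2 out]
  1: b→4  c→1  c→2  [3 out]
  2: tau→3  tau→4  [2 out]
  3: a→0  b→4  [2 out]
  4: b→4  tau→1  tau→3  [3 out]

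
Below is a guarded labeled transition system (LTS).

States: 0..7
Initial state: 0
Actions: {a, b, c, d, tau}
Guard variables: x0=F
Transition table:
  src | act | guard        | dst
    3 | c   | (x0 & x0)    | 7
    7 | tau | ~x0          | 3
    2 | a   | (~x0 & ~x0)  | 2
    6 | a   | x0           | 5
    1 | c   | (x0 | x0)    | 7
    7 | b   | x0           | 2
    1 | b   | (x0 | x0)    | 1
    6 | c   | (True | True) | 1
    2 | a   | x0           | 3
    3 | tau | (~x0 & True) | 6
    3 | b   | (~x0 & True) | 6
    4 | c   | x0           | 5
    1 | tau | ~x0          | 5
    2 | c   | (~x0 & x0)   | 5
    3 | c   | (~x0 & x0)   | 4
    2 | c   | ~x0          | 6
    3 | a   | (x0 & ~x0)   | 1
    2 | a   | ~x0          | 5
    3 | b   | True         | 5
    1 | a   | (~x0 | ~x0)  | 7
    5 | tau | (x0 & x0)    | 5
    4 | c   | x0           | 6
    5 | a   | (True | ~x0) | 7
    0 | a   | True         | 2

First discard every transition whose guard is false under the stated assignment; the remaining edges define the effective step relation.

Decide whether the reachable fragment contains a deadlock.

Answer: DEADLOCK-FREE

Working:
R = {0,1,2,3,5,6,7}
  0: a→2  [1 out]
  1: a→7  tau→5  [2 out]
  2: a→2  a→5  c→6  [3 out]
  3: b→5  b→6  tau→6  [3 out]
  5: a→7  [1 out]
  6: c→1  [1 out]
  7: tau→3  [1 out]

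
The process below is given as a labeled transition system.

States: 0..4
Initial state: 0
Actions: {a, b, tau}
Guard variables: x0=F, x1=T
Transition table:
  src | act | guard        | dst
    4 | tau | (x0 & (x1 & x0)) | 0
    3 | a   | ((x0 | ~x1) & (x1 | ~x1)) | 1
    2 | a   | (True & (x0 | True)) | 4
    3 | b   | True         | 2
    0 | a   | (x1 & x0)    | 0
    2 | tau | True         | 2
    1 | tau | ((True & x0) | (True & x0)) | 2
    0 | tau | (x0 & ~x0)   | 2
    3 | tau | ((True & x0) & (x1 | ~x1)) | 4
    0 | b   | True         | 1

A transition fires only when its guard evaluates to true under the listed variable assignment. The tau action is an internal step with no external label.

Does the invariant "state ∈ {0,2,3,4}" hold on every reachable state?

Allowed set {0,2,3,4}
Reach set: {0,1}
  0: safe
  1: outside
witness against invariant: b → 1

Answer: INVARIANT VIOLATED at state 1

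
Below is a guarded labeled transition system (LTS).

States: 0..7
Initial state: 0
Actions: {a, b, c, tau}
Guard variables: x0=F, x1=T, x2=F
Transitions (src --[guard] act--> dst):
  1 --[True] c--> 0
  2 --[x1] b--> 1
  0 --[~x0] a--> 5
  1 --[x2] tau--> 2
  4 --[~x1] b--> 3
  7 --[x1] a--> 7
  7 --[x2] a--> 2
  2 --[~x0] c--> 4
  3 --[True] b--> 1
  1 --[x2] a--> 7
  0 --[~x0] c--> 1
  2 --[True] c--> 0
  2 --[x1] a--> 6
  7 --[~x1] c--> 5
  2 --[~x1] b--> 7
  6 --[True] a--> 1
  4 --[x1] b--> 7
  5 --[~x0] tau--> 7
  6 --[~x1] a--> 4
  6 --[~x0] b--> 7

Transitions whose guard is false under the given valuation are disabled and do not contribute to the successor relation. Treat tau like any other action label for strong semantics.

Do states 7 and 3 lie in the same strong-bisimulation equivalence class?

Refine partition for ~:
  round 0: {{0,1,2,3,4,5,6,7}}
  round 1: {{0},{1},{2},{3,4},{5},{6},{7}}
  round 2: {{0},{1},{2},{3},{4},{5},{6},{7}}
8 equivalence class(es) (converged in 3)
7∈{7}, 3∈{3}

Answer: NOT BISIMILAR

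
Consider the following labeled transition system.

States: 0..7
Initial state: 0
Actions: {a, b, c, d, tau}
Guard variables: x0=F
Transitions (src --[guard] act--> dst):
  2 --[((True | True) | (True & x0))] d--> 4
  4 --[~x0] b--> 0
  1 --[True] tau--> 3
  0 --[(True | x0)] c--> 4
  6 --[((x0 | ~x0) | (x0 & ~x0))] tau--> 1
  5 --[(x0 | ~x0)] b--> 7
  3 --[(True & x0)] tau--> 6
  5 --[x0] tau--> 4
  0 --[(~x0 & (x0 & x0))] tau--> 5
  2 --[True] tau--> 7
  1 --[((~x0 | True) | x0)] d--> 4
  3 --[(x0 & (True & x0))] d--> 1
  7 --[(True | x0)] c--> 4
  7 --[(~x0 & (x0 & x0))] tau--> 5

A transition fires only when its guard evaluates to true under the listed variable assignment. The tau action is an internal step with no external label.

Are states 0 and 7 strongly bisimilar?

Answer: BISIMILAR

Working:
Bisimulation quotient by refinement:
  P[0] = {{0,1,2,3,4,5,6,7}}
  P[1] = {{0,7},{1,2},{3},{4,5},{6}}
  P[2] = {{0,7},{1},{2},{3},{4,5},{6}}
Fixed point at round 3; 6 class(es).
class of 0: {0,7}; class of 7: {0,7}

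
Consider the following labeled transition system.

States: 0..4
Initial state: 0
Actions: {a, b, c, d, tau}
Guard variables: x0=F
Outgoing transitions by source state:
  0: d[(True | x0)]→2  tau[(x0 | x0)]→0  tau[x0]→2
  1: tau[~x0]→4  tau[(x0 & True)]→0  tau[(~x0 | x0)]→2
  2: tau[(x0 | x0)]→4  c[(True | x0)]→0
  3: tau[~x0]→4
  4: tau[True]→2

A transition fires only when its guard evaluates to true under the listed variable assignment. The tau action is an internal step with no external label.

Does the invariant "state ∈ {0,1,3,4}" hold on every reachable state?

Inv-set: {0,1,3,4}
Reachable = {0,2}
  0: ✓
  2: ✗ unsafe
reach 2 via d — violates

Answer: INVARIANT VIOLATED at state 2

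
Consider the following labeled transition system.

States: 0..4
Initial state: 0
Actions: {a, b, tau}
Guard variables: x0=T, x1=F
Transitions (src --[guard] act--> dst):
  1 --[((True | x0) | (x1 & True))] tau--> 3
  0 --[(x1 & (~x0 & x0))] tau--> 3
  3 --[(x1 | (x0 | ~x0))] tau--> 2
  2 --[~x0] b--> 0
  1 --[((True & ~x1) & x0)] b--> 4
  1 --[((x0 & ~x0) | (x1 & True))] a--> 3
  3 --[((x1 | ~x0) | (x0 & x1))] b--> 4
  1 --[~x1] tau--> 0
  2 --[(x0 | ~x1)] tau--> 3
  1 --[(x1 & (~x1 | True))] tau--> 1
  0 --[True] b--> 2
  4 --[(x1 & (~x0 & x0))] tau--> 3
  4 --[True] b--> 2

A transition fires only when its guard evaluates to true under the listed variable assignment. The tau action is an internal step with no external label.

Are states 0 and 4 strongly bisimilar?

Answer: BISIMILAR

Analysis:
Bisimulation quotient by refinement:
  P[0] = {{0,1,2,3,4}}
  P[1] = {{0,4},{1},{2,3}}
stable after 2 split(s): 3 block(s)
class of 0: {0,4}; class of 4: {0,4}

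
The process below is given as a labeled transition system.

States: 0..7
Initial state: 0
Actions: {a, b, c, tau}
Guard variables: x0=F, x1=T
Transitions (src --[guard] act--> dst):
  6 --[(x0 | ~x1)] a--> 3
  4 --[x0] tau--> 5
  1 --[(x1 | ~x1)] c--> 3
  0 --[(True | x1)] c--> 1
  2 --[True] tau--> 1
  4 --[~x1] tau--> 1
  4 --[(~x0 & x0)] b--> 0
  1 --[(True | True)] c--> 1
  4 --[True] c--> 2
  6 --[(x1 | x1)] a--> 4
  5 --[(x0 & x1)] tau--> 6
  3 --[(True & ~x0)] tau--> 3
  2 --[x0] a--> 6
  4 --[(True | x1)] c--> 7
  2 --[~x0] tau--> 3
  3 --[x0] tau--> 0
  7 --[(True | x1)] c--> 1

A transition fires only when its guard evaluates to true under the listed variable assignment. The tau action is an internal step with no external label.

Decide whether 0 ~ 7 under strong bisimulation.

Answer: BISIMILAR

Trace:
Bisimulation quotient by refinement:
  π0 = {{0,1,2,3,4,5,6,7}}
  π1 = {{0,1,4,7},{2,3},{5},{6}}
  π2 = {{0,7},{1,4},{2},{3},{5},{6}}
  π3 = {{0,7},{1},{2},{3},{4},{5},{6}}
7 equivalence class(es) (converged in 4)
class of 0: {0,7}; class of 7: {0,7}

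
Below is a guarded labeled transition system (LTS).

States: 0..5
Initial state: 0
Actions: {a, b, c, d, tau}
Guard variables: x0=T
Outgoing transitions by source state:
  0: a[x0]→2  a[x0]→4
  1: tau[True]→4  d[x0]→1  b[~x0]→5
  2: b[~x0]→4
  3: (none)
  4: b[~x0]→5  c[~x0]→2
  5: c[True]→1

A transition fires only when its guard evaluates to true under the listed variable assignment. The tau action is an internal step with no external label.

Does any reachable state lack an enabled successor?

Reach set: {0,2,4}
  0: a→2  a→4  [2 exit(s)]
  2: ∅  [no exit]
  4: ∅  [no exit]
witness 2: a

Answer: DEADLOCK at state 2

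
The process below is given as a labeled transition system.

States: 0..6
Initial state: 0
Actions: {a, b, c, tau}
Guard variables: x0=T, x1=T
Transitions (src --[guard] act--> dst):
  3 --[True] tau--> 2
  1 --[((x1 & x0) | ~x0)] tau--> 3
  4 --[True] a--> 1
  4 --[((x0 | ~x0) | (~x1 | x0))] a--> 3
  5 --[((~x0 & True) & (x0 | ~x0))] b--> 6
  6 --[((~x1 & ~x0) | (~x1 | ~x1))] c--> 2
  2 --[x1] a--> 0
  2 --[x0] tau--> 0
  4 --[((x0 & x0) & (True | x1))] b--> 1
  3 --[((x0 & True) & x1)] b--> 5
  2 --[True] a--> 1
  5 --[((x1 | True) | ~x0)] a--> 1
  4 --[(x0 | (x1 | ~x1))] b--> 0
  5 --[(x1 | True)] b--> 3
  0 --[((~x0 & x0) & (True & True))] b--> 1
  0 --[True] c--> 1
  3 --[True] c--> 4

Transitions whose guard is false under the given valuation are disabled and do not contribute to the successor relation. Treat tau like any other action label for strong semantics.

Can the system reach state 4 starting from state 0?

Answer: REACHABLE

Working:
Guard filter leaves 14 enabled edge(s).
L0 = {0}
L1 = {1}  now seen {0,1}
L2 = {3}  now seen {0,1,3}
L3 = {2,4,5}  now seen {0,1,2,3,4,5}
Reachable = {0,1,2,3,4,5}
Path to 4: c·tau·c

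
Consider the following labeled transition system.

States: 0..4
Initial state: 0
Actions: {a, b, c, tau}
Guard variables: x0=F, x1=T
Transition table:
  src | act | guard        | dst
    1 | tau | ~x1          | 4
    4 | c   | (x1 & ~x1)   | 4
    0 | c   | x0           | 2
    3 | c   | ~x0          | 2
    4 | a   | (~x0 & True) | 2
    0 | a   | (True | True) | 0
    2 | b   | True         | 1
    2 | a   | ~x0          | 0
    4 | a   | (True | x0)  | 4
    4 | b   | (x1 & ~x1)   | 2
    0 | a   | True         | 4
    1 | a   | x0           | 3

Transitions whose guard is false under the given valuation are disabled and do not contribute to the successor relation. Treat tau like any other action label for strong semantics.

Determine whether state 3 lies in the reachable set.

Answer: UNREACHABLE

Working:
After dropping false guards: 7 live edges.
Layer 0: {0}
Layer 1: {4}  total {0,4}
Layer 2: {2}  total {0,2,4}
Layer 3: {1}  total {0,1,2,4}
R = {0,1,2,4}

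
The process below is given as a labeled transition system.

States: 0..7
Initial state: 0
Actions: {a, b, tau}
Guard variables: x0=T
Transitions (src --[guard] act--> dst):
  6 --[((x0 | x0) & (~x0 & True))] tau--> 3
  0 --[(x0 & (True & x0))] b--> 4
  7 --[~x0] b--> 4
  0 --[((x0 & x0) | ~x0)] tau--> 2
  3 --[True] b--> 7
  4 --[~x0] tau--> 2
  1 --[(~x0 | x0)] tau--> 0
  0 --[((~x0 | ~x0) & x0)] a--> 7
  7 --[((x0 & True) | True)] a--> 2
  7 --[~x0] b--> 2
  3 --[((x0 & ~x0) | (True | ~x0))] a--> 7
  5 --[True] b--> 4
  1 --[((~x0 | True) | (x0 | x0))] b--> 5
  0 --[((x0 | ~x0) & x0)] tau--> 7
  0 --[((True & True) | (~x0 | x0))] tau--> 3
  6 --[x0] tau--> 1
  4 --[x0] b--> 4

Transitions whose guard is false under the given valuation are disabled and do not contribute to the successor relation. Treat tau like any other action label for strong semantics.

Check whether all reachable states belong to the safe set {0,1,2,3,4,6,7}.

Answer: INVARIANT HOLDS

Trace:
Allowed set {0,1,2,3,4,6,7}
Reachable = {0,2,3,4,7}
  0: safe
  2: safe
  3: safe
  4: safe
  7: safe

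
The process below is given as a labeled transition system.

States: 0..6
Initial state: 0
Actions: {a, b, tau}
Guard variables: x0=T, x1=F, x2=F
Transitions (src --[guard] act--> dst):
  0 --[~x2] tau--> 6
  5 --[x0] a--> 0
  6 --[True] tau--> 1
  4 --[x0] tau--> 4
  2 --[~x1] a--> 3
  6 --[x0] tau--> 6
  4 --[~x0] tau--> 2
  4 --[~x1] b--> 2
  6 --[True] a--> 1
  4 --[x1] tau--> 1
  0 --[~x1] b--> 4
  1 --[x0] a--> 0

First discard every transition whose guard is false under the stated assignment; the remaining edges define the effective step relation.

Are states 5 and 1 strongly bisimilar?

Refine partition for ~:
  round 0: {{0,1,2,3,4,5,6}}
  round 1: {{0,4},{1,2,5},{3},{6}}
  round 2: {{0},{1,5},{2},{3},{4},{6}}
6 equivalence class(es) (converged in 3)
[5]={1,5}  [1]={1,5}

Answer: BISIMILAR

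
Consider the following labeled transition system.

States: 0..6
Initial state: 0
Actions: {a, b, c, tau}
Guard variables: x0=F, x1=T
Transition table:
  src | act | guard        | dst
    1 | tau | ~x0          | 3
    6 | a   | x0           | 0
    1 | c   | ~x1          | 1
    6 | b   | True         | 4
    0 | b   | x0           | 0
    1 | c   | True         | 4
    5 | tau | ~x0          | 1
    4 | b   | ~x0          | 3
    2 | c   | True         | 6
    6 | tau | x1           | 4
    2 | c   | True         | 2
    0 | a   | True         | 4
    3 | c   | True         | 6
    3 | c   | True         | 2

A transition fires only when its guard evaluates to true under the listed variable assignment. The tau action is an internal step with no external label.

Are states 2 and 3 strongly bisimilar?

Answer: BISIMILAR

Trace:
Refine partition for ~:
  P[0] = {{0,1,2,3,4,5,6}}
  P[1] = {{0},{1},{2,3},{4},{5},{6}}
Fixed point at round 2; 6 class(es).
class of 2: {2,3}; class of 3: {2,3}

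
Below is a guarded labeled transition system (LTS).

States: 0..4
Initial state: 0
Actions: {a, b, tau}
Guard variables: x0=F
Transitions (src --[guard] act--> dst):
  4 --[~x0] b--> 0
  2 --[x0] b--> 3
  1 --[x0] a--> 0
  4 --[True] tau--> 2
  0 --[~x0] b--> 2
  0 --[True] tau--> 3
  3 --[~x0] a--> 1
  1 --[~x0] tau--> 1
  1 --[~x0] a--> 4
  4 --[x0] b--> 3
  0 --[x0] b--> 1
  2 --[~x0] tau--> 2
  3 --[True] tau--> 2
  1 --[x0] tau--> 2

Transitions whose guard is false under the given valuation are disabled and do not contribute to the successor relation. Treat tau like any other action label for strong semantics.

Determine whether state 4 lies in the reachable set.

Answer: REACHABLE

Trace:
After dropping false guards: 9 live edges.
Layer 0: {0}
Layer 1: {2,3}  now seen {0,2,3}
Layer 2: {1}  now seen {0,1,2,3}
Layer 3: {4}  now seen {0,1,2,3,4}
Reach set: {0,1,2,3,4}
Path to 4: tau·a·a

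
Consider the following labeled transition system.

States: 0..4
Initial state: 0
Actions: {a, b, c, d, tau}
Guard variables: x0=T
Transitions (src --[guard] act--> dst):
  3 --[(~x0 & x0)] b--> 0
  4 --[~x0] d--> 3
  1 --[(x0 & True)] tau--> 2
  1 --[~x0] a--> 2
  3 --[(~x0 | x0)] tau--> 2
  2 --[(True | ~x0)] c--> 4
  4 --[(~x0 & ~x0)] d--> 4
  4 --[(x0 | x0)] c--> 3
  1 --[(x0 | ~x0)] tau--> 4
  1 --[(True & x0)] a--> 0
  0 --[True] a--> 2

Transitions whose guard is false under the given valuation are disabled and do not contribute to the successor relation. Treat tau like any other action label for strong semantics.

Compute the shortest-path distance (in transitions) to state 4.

Breadth-first toward 4:
  depth 0: {0}
  depth 1: {2}
  depth 2: {4}
4 enters at depth 2; path a·c

Answer: 2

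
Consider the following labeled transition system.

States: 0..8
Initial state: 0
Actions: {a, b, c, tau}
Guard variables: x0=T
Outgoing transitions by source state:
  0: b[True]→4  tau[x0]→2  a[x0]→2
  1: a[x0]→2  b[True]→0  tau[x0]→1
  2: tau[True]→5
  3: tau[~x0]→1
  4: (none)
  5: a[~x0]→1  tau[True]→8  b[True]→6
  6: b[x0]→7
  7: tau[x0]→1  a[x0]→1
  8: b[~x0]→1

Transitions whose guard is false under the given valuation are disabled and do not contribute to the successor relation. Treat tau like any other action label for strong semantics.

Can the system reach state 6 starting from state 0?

Answer: REACHABLE

Working:
12 transition(s) survive guard evaluation.
depth 0: {0}
depth 1: {2,4}  cumulative {0,2,4}
depth 2: {5}  cumulative {0,2,4,5}
depth 3: {6,8}  cumulative {0,2,4,5,6,8}
depth 4: {7}  cumulative {0,2,4,5,6,7,8}
depth 5: {1}  cumulative {0,1,2,4,5,6,7,8}
Reach set: {0,1,2,4,5,6,7,8}
Path to 6: tau·tau·b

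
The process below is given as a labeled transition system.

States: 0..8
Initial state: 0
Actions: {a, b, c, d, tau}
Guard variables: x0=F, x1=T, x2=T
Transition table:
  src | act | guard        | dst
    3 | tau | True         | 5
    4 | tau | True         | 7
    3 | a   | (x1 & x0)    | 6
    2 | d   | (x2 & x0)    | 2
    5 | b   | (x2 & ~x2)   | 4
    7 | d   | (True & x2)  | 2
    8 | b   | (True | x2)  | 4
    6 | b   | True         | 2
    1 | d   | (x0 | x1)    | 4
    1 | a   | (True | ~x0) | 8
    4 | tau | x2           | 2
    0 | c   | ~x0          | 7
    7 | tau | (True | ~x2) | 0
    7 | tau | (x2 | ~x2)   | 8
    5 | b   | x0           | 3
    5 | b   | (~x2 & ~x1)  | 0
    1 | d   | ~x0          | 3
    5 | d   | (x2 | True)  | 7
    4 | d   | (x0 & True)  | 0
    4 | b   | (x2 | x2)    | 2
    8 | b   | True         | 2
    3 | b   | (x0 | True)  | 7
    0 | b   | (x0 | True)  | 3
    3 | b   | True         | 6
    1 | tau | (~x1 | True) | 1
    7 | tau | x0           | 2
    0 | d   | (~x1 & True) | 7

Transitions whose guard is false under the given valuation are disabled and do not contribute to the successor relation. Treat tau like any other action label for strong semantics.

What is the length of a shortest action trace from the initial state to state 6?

Breadth-first toward 6:
  Layer 0: {0}
  Layer 1: {3,7}
  Layer 2: {2,5,6,8}
depth(6)=2, e.g. b·b

Answer: 2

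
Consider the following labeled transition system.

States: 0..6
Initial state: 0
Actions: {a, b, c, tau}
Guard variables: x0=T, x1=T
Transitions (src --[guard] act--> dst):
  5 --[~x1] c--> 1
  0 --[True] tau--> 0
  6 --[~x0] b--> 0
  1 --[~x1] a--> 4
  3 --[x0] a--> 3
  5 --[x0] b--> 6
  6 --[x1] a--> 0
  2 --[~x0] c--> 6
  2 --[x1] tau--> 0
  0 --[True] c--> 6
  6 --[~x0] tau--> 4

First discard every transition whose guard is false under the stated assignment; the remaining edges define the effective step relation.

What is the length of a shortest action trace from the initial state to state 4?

Answer: UNREACHABLE

Analysis:
Layered search for 4:
  depth 0: {0}
  depth 1: {6}
4 never appears.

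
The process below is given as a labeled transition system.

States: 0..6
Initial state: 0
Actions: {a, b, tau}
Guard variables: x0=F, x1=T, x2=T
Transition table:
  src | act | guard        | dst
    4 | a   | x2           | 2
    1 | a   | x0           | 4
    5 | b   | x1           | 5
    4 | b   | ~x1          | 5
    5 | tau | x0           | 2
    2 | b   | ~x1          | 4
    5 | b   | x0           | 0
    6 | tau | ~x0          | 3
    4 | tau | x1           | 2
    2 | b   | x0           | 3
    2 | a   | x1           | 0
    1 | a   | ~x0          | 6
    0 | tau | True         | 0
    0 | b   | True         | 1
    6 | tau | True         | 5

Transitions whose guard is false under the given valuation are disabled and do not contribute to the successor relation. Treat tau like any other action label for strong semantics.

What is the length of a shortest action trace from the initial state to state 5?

Layered search for 5:
  depth 0: {0}
  depth 1: {1}
  depth 2: {6}
  depth 3: {3,5}
5 enters at depth 3; path b·a·tau

Answer: 3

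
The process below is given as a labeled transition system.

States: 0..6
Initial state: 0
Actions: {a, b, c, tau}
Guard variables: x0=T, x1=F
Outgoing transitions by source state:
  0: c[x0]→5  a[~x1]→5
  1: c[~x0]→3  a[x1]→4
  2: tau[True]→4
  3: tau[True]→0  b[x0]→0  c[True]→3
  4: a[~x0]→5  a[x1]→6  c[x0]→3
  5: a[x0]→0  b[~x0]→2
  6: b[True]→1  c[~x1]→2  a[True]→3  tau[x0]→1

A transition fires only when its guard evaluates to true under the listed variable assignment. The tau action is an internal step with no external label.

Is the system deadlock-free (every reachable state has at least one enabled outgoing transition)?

Reach set: {0,5}
  0: a→5  c→5  [deg 2]
  5: a→0  [deg 1]

Answer: DEADLOCK-FREE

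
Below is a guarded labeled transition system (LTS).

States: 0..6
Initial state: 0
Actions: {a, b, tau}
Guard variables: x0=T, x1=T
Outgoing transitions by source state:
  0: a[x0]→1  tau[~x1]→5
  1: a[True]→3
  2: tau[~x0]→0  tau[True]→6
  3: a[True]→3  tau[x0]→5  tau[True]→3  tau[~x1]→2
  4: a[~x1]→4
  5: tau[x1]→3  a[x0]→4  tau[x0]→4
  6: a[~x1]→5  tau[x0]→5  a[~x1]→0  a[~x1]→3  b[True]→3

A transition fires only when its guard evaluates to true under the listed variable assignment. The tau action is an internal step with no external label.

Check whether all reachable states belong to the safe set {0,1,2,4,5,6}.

Inv-set: {0,1,2,4,5,6}
R = {0,1,3,4,5}
  0: safe
  1: safe
  3: ✗ unsafe
  4: safe
  5: safe
witness against invariant: a·a → 3

Answer: INVARIANT VIOLATED at state 3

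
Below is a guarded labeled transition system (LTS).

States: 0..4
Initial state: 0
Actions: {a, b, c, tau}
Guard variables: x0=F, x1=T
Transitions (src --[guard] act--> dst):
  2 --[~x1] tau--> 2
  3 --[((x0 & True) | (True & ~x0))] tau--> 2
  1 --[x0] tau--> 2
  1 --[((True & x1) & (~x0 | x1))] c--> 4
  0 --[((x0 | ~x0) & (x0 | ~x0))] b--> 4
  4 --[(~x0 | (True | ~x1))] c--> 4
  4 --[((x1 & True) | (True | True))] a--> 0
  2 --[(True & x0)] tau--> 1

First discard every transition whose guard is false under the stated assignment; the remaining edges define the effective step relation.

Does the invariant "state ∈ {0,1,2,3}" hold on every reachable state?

Allowed set {0,1,2,3}
Reachable = {0,4}
  0: ok
  4: VIOLATES
counterexample path to 4: b

Answer: INVARIANT VIOLATED at state 4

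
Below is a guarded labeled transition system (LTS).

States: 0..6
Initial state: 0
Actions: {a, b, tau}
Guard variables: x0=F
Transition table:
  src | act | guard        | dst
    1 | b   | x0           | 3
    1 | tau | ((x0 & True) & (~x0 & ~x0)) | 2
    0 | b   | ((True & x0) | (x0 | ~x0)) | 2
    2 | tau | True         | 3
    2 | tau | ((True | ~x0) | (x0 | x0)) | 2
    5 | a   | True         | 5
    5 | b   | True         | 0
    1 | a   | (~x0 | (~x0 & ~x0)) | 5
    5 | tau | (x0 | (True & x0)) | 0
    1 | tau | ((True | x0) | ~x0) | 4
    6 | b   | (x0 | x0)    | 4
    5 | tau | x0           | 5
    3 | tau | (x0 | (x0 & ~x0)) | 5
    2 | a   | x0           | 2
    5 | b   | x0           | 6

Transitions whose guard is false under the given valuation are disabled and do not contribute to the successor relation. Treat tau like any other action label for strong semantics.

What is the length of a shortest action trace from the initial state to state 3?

BFS to 3:
  Layer 0: {0}
  Layer 1: {2}
  Layer 2: {3}
first hit 3 at d=2 via b·tau

Answer: 2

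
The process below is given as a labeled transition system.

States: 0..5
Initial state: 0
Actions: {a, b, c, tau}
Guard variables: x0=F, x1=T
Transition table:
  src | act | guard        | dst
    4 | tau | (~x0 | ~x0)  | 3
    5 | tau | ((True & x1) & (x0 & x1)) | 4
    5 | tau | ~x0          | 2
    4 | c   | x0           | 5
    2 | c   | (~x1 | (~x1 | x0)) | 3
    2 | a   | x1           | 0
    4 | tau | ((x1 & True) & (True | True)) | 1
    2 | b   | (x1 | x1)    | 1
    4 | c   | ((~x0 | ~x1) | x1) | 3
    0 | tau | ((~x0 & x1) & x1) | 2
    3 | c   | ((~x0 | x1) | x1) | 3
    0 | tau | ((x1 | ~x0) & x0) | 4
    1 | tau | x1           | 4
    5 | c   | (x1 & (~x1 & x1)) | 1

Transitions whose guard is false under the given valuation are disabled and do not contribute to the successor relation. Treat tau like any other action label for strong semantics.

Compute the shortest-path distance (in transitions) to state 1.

Answer: 2

Trace:
Layered search for 1:
  L0 = {0}
  L1 = {2}
  L2 = {1}
depth(1)=2, e.g. tau·b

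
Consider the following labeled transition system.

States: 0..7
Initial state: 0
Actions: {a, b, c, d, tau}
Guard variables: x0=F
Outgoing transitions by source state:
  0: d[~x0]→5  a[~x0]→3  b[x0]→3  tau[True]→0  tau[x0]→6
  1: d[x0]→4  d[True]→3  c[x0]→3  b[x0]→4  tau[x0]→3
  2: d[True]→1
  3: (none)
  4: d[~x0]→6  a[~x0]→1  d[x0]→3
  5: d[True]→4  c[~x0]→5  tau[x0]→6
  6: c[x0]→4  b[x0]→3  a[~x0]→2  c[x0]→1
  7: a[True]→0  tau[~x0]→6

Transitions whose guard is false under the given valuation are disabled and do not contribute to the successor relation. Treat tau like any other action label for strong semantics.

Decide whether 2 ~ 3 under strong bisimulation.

Bisimulation quotient by refinement:
  π0 = {{0,1,2,3,4,5,6,7}}
  π1 = {{0},{1,2},{3},{4},{5},{6},{7}}
  π2 = {{0},{1},{2},{3},{4},{5},{6},{7}}
Fixed point at round 3; 8 class(es).
[2]={2}  [3]={3}

Answer: NOT BISIMILAR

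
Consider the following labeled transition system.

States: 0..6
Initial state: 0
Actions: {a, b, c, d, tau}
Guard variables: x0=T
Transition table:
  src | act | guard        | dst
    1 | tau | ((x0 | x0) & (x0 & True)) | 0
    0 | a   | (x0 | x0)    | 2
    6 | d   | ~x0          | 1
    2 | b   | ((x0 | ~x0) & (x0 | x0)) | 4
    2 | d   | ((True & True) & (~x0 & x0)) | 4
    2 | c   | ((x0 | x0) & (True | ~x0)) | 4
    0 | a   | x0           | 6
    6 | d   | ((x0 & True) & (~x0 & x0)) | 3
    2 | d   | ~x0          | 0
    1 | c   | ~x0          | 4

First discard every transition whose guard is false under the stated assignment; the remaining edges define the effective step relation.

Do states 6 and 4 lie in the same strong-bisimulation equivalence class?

Bisimulation quotient by refinement:
  round 0: {{0,1,2,3,4,5,6}}
  round 1: {{0},{1},{2},{3,4,5,6}}
4 equivalence class(es) (converged in 2)
class of 6: {3,4,5,6}; class of 4: {3,4,5,6}

Answer: BISIMILAR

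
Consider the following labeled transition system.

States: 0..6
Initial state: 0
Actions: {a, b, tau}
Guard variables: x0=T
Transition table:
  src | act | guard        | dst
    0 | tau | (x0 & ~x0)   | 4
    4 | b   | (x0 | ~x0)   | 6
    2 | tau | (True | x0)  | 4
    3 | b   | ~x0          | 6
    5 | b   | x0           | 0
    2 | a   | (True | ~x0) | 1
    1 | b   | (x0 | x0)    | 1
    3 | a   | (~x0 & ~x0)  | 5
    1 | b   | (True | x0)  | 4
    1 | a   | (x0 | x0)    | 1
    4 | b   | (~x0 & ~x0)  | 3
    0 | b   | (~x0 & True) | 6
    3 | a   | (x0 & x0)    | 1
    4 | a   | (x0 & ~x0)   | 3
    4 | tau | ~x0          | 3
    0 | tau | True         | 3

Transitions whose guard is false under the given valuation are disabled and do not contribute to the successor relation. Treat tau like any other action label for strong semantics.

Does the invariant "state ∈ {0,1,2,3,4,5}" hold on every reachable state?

Inv-set: {0,1,2,3,4,5}
Reachable = {0,1,3,4,6}
  0: safe
  1: safe
  3: safe
  4: safe
  6: ✗ unsafe
witness against invariant: tau·a·b·b → 6

Answer: INVARIANT VIOLATED at state 6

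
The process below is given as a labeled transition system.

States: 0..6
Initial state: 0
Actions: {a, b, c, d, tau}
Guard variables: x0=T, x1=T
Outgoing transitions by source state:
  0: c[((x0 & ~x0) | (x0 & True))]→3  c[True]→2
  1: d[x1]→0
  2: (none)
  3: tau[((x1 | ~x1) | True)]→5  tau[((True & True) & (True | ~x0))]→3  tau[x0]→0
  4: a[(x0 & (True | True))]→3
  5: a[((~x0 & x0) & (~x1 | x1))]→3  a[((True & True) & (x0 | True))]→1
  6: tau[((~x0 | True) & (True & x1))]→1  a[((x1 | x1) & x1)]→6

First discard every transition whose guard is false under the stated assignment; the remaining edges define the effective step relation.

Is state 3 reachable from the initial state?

After dropping false guards: 10 live edges.
L0 = {0}
L1 = {2,3}  cumulative {0,2,3}
L2 = {5}  cumulative {0,2,3,5}
L3 = {1}  cumulative {0,1,2,3,5}
Reach set: {0,1,2,3,5}
trace reaching 3: c

Answer: REACHABLE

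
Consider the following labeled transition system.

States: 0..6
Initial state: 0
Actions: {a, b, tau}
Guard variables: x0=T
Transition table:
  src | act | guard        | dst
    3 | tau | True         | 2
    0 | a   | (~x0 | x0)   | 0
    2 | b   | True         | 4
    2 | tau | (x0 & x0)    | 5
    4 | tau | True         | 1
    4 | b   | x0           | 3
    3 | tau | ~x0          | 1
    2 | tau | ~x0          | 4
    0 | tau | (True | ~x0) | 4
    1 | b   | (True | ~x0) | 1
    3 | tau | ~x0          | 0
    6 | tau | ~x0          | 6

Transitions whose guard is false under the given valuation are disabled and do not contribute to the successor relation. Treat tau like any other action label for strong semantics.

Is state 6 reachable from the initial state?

8 transition(s) survive guard evaluation.
depth 0: {0}
depth 1: {4}  total {0,4}
depth 2: {1,3}  total {0,1,3,4}
depth 3: {2}  total {0,1,2,3,4}
depth 4: {5}  total {0,1,2,3,4,5}
Reachable = {0,1,2,3,4,5}

Answer: UNREACHABLE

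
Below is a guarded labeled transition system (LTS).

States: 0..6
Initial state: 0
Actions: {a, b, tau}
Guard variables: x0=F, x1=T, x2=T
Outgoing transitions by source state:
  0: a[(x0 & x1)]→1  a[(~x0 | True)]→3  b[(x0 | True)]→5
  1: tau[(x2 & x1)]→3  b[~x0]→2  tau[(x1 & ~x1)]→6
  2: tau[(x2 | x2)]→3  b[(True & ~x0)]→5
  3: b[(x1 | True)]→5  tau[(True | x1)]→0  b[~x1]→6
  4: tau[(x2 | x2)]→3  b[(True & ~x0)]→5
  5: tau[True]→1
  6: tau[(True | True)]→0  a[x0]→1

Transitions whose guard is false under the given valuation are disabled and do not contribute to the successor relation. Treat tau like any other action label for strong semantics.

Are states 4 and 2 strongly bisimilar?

Answer: BISIMILAR

Working:
Bisimulation quotient by refinement:
  round 0: {{0,1,2,3,4,5,6}}
  round 1: {{0},{1,2,3,4},{5,6}}
  round 2: {{0},{1},{2,4},{3},{5},{6}}
Fixed point at round 3; 6 class(es).
4∈{2,4}, 2∈{2,4}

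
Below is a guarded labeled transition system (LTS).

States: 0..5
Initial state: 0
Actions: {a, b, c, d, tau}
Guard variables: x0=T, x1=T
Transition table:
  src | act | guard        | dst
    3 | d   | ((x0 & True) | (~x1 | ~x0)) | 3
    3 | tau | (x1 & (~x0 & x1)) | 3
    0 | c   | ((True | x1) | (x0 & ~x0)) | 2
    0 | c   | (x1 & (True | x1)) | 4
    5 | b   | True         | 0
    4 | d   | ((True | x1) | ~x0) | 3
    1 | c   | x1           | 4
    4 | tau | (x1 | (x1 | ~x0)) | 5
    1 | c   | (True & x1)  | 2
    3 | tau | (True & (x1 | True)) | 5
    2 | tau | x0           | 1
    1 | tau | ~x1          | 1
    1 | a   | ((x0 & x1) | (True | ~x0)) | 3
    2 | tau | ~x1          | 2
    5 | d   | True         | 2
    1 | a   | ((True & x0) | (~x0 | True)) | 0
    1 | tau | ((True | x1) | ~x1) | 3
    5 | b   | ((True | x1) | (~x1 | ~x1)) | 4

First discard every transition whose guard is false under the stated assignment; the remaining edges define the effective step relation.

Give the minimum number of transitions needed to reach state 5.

Answer: 2

Working:
BFS to 5:
  depth 0: {0}
  depth 1: {2,4}
  depth 2: {1,3,5}
5 enters at depth 2; path c·tau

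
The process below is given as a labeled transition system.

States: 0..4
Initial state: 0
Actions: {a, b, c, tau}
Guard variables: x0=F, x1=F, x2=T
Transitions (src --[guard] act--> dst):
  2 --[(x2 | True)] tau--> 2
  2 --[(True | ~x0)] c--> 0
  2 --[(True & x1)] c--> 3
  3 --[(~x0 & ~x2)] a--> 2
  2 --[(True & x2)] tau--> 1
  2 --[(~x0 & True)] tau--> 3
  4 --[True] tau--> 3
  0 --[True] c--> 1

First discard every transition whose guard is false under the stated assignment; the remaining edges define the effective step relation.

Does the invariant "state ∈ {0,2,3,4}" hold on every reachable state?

Answer: INVARIANT VIOLATED at state 1

Working:
Allowed set {0,2,3,4}
Reach set: {0,1}
  0: ok
  1: VIOLATES
witness against invariant: c → 1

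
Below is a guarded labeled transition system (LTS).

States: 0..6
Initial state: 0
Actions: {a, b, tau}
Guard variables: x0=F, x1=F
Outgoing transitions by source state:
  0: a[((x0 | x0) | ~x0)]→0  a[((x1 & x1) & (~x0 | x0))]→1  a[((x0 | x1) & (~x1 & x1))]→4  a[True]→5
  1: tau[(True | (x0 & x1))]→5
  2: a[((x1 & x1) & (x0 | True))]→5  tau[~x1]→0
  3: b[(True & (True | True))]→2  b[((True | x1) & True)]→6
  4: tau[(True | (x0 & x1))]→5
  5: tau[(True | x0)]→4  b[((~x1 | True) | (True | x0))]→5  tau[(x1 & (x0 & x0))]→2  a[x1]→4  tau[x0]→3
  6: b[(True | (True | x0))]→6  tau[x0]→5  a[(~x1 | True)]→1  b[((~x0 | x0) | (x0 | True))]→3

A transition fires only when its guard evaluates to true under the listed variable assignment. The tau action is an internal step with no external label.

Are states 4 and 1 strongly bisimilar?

Answer: BISIMILAR

Working:
Refine partition for ~:
  P[0] = {{0,1,2,3,4,5,6}}
  P[1] = {{0},{1,2,4},{3},{5},{6}}
  P[2] = {{0},{1,4},{2},{3},{5},{6}}
stable after 3 split(s): 6 block(s)
[4]={1,4}  [1]={1,4}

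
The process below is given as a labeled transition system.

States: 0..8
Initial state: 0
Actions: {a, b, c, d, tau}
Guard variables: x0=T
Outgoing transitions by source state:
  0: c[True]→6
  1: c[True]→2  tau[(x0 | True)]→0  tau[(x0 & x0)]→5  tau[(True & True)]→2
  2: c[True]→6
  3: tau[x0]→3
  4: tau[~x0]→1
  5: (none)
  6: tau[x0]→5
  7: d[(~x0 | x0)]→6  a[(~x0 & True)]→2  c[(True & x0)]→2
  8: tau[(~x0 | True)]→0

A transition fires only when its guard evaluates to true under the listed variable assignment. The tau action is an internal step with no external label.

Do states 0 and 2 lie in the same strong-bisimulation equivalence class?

Answer: BISIMILAR

Analysis:
Refine partition for ~:
  π0 = {{0,1,2,3,4,5,6,7,8}}
  π1 = {{0,2},{1},{3,6,8},{4,5},{7}}
  π2 = {{0,2},{1},{3},{4,5},{6},{7},{8}}
7 equivalence class(es) (converged in 3)
class of 0: {0,2}; class of 2: {0,2}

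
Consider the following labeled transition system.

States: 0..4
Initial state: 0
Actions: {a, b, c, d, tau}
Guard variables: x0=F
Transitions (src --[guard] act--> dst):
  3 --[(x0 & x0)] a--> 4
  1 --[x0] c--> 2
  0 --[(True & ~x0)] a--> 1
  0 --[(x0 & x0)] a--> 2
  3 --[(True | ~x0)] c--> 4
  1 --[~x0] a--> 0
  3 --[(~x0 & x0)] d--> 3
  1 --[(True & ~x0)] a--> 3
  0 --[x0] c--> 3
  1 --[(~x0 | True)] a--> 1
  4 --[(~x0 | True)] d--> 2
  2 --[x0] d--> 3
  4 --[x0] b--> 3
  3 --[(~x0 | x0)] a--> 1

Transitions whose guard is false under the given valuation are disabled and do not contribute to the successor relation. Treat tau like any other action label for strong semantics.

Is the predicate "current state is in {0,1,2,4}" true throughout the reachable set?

Inv-set: {0,1,2,4}
Reach set: {0,1,2,3,4}
  0: safe
  1: safe
  2: safe
  3: outside
  4: safe
counterexample path to 3: a·a

Answer: INVARIANT VIOLATED at state 3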